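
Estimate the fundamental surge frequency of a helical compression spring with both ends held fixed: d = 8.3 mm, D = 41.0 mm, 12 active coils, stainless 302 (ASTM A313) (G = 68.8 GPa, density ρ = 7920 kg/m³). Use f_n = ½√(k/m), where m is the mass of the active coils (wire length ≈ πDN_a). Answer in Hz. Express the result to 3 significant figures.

k = Gd⁴/(8D³N_a) = (68.8×10³)(8.3⁴)/(8·41.0³·12) = 49.349 N/mm = 49349 N/m
Wire length L = πDN_a = π·41.0·12 = 1545.7 mm
m = ρ·(πd²/4)·L = 7920 × 54.106×10⁻⁶ m² × 1.5457 m = 0.66235 kg
f_n = ½√(k/m) = 0.5·√(49349/0.66235) = 0.5·√(74506) = 136.48 Hz

136 Hz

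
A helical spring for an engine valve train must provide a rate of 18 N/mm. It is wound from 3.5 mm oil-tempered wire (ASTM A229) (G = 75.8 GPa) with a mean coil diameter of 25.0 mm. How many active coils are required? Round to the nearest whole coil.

N_a = Gd⁴/(8D³k) = (75.8×10³ × 3.5⁴)/(8 × 25.0³ × 18)
    = 1.13747e+07 / 2.25e+06 = 5.055 → 5 coils

5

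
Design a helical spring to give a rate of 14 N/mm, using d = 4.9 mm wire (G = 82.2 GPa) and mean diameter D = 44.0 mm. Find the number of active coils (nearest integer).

N_a = Gd⁴/(8D³k) = (82.2×10³ × 4.9⁴)/(8 × 44.0³ × 14)
    = 4.73867e+07 / 9.54061e+06 = 4.967 → 5 coils

5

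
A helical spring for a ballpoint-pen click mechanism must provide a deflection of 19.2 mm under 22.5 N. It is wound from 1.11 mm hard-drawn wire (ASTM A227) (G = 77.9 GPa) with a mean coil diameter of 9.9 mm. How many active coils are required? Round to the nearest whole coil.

13

Required rate k = F/δ = 22.5/19.2 = 1.1719 N/mm
N_a = Gd⁴/(8D³k) = (77.9×10³ × 1.11⁴)/(8 × 9.9³ × 1.1719)
    = 118258 / 9096.55 = 13 → 13 coils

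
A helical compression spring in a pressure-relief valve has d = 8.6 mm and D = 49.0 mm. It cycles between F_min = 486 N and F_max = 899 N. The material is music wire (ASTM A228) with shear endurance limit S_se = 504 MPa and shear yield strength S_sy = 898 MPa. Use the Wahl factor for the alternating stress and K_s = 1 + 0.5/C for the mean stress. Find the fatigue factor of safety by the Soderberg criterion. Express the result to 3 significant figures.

C = D/d = 49.0/8.6 = 5.6977; K_W = (4C−1)/(4C−4)+0.615/C = 1.2676; K_s = 1+0.5/C = 1.0878
F_a = (F_max−F_min)/2 = 206.5 N; F_m = (F_max+F_min)/2 = 692.5 N
τ_a = K_W·8F_aD/(πd³) = 1.2676 × 40.51 = 51.35 MPa
τ_m = K_s·8F_mD/(πd³) = 1.0878 × 135.85 = 147.77 MPa
Soderberg: 1/n_f = τ_a/S_se + τ_m/S_sy = 51.35/504 + 147.77/898 = 0.10188 + 0.16456 = 0.26644
n_f = 1/0.26644 = 3.753

3.75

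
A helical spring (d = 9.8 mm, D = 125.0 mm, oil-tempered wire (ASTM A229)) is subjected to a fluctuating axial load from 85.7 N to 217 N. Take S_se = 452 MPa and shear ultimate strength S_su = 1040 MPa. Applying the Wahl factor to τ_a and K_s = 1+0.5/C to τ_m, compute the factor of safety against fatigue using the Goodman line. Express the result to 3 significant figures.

C = D/d = 125.0/9.8 = 12.7551; K_W = (4C−1)/(4C−4)+0.615/C = 1.1120; K_s = 1+0.5/C = 1.0392
F_a = (F_max−F_min)/2 = 65.65 N; F_m = (F_max+F_min)/2 = 151.35 N
τ_a = K_W·8F_aD/(πd³) = 1.1120 × 22.203 = 24.69 MPa
τ_m = K_s·8F_mD/(πd³) = 1.0392 × 51.186 = 53.193 MPa
Goodman: 1/n_f = τ_a/S_se + τ_m/S_su = 24.69/452 + 53.193/1040 = 0.05462 + 0.05115 = 0.10577
n_f = 1/0.10577 = 9.454

9.45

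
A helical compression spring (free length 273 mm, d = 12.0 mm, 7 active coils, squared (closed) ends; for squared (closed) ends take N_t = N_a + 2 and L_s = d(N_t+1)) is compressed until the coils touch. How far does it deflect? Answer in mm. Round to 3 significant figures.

N_t = 9; L_s = 12.0·10 = 120 mm
δ_solid = L₀ − L_s = 273 − 120 = 153 mm

153 mm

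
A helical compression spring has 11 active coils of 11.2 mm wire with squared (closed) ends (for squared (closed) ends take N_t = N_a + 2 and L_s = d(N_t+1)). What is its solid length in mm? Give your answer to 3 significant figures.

squared (closed) ends: N_t = N_a + 2 = 11 + 2 = 13
L_s = d·(N_t+1) = 11.2 × 14 = 156.8 mm

157 mm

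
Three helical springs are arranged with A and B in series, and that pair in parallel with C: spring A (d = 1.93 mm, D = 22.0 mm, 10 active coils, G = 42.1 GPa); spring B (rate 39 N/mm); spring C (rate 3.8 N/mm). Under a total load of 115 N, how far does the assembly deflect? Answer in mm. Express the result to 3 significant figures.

k_A = Gd⁴/(8D³N_a) = (42.1×10³)(1.93⁴)/(8·22.0³·10) = 0.68573 N/mm
Springs A,B series: k_AB = 1/(1/0.68573+1/39) = 0.67388 N/mm; parallel with C: k_eq = 0.67388+3.8 = 4.4739 N/mm
δ = F/k_eq = 115/4.4739 = 25.705 mm

25.7 mm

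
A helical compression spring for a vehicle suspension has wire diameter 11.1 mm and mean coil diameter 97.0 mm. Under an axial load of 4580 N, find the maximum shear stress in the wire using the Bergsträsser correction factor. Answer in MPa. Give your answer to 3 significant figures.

Spring index C = D/d = 97.0/11.1 = 8.7387
K_B = (4C+2)/(4C−3) = 36.955/31.955 = 1.1565
τ₀ = 8FD/(πd³) = 8·4580·97.0/(π·11.1³) = 3.55408e+06/4296.5 = 827.2 MPa
τ_max = K·τ₀ = 1.1565 × 827.2 = 956.63 MPa

957 MPa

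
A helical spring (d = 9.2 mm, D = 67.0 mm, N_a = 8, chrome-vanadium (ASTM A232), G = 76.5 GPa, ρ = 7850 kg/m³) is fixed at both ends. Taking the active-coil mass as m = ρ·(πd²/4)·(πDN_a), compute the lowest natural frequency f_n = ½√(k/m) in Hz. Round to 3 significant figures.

k = Gd⁴/(8D³N_a) = (76.5×10³)(9.2⁴)/(8·67.0³·8) = 28.471 N/mm = 28471 N/m
Wire length L = πDN_a = π·67.0·8 = 1683.9 mm
m = ρ·(πd²/4)·L = 7850 × 66.476×10⁻⁶ m² × 1.6839 m = 0.87872 kg
f_n = ½√(k/m) = 0.5·√(28471/0.87872) = 0.5·√(32401) = 90.001 Hz

90.0 Hz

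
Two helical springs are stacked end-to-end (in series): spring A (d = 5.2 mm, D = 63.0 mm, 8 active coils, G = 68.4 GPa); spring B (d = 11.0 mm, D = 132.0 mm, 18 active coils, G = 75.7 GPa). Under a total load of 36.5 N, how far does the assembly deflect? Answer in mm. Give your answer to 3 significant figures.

22.6 mm

k_A = Gd⁴/(8D³N_a) = (68.4×10³)(5.2⁴)/(8·63.0³·8) = 3.1251 N/mm
k_B = Gd⁴/(8D³N_a) = (75.7×10³)(11.0⁴)/(8·132.0³·18) = 3.3464 N/mm
Series: 1/k_eq = 1/3.1251 + 1/3.3464 = 0.61881; k_eq = 1.616 N/mm
δ = F/k_eq = 36.5/1.616 = 22.587 mm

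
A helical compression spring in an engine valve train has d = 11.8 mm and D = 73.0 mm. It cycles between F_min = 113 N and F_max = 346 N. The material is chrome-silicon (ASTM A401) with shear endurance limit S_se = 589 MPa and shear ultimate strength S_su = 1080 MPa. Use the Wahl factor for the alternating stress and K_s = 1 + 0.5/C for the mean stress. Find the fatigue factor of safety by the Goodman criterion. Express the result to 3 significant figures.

18.6

C = D/d = 73.0/11.8 = 6.1864; K_W = (4C−1)/(4C−4)+0.615/C = 1.2440; K_s = 1+0.5/C = 1.0808
F_a = (F_max−F_min)/2 = 116.5 N; F_m = (F_max+F_min)/2 = 229.5 N
τ_a = K_W·8F_aD/(πd³) = 1.2440 × 13.181 = 16.397 MPa
τ_m = K_s·8F_mD/(πd³) = 1.0808 × 25.966 = 28.064 MPa
Goodman: 1/n_f = τ_a/S_se + τ_m/S_su = 16.397/589 + 28.064/1080 = 0.02784 + 0.02599 = 0.053824
n_f = 1/0.053824 = 18.58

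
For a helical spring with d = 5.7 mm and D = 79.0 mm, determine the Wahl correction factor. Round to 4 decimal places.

1.1027

C = D/d = 79.0/5.7 = 13.8596
K_W = (4C−1)/(4C−4) + 0.615/C = 54.439/51.439 + 0.0444 = 1.1027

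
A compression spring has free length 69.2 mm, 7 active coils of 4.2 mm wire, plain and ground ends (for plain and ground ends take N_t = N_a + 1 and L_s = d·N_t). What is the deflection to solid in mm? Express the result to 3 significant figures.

35.6 mm

N_t = 8; L_s = 4.2·8 = 33.6 mm
δ_solid = L₀ − L_s = 69.2 − 33.6 = 35.6 mm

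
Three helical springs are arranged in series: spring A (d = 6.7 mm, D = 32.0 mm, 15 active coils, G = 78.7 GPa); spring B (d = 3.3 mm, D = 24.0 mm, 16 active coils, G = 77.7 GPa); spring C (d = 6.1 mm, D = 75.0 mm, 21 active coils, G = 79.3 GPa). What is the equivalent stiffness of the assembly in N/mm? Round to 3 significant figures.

1.16 N/mm

k_A = Gd⁴/(8D³N_a) = (78.7×10³)(6.7⁴)/(8·32.0³·15) = 40.331 N/mm
k_B = Gd⁴/(8D³N_a) = (77.7×10³)(3.3⁴)/(8·24.0³·16) = 5.2075 N/mm
k_C = Gd⁴/(8D³N_a) = (79.3×10³)(6.1⁴)/(8·75.0³·21) = 1.5492 N/mm
Series: 1/k_eq = 1/40.331 + 1/5.2075 + 1/1.5492 = 0.86233; k_eq = 1.1596 N/mm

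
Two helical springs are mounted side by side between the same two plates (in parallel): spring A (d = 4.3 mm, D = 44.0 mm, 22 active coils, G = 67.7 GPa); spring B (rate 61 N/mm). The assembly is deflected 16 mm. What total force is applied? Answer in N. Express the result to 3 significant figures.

1000 N

k_A = Gd⁴/(8D³N_a) = (67.7×10³)(4.3⁴)/(8·44.0³·22) = 1.5438 N/mm
Parallel: k_eq = 1.5438 + 61 = 62.544 N/mm
F = k_eq·δ = 62.544·16 = 1000.7 N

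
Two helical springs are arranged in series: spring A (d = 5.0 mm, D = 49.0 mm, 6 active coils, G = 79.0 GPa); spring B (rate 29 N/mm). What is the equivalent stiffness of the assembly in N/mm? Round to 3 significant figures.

6.72 N/mm

k_A = Gd⁴/(8D³N_a) = (79.0×10³)(5.0⁴)/(8·49.0³·6) = 8.7433 N/mm
Series: 1/k_eq = 1/8.7433 + 1/29 = 0.14886; k_eq = 6.7179 N/mm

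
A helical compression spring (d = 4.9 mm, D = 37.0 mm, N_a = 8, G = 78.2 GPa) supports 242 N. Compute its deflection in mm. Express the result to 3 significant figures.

17.4 mm

k = Gd⁴/(8D³N_a) = (78.2×10³)(4.9⁴)/(8·37.0³·8) = 13.906 N/mm
δ = F/k = 242 / 13.906 = 17.402 mm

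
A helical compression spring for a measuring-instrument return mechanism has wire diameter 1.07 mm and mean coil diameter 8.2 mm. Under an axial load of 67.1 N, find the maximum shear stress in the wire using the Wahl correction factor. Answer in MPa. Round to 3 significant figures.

1360 MPa

Spring index C = D/d = 8.2/1.07 = 7.6636
K_W = (4C−1)/(4C−4) + 0.615/C = 29.654/26.654 + 0.0803 = 1.1928
τ₀ = 8FD/(πd³) = 8·67.1·8.2/(π·1.07³) = 4401.76/3.8486 = 1143.7 MPa
τ_max = K·τ₀ = 1.1928 × 1143.7 = 1364.2 MPa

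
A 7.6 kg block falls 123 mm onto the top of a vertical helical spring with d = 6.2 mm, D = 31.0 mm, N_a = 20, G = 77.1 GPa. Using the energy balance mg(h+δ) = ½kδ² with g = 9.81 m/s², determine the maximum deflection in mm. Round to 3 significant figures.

31.0 mm

k = Gd⁴/(8D³N_a) = (77.1×10³)(6.2⁴)/(8·31.0³·20) = 23.901 N/mm
W = mg = 7.6 × 9.81 = 74.556 N
½kδ² − Wδ − Wh = 0 → δ = (W + √(W² + 2kWh))/k
δ = (74.556 + √(5558.6 + 438363))/23.901 = (74.556 + 666.27)/23.901 = 30.996 mm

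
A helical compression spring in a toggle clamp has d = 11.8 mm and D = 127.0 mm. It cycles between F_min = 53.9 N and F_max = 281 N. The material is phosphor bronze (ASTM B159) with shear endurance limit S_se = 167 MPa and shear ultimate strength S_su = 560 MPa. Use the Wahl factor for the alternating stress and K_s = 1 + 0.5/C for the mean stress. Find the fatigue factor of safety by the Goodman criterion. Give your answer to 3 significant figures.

4.69

C = D/d = 127.0/11.8 = 10.7627; K_W = (4C−1)/(4C−4)+0.615/C = 1.1340; K_s = 1+0.5/C = 1.0465
F_a = (F_max−F_min)/2 = 113.55 N; F_m = (F_max+F_min)/2 = 167.45 N
τ_a = K_W·8F_aD/(πd³) = 1.1340 × 22.35 = 25.345 MPa
τ_m = K_s·8F_mD/(πd³) = 1.0465 × 32.96 = 34.491 MPa
Goodman: 1/n_f = τ_a/S_se + τ_m/S_su = 25.345/167 + 34.491/560 = 0.15176 + 0.06159 = 0.21335
n_f = 1/0.21335 = 4.687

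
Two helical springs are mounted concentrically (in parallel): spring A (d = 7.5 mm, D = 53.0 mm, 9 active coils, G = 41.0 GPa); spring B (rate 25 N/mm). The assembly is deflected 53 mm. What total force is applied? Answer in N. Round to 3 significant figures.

k_A = Gd⁴/(8D³N_a) = (41.0×10³)(7.5⁴)/(8·53.0³·9) = 12.102 N/mm
Parallel: k_eq = 12.102 + 25 = 37.102 N/mm
F = k_eq·δ = 37.102·53 = 1966.4 N

1970 N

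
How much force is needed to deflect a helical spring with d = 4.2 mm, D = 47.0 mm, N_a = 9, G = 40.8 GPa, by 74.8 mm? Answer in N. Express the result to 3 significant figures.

k = Gd⁴/(8D³N_a) = (40.8×10³)(4.2⁴)/(8·47.0³·9) = 1.6984 N/mm
F = k·δ = 1.6984 × 74.8 = 127.04 N

127 N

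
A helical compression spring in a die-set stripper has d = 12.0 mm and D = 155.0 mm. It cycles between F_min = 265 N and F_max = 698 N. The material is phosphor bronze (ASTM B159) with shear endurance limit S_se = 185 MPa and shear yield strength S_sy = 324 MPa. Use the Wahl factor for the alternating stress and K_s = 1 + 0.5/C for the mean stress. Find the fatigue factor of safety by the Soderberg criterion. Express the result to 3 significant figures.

1.54

C = D/d = 155.0/12.0 = 12.9167; K_W = (4C−1)/(4C−4)+0.615/C = 1.1105; K_s = 1+0.5/C = 1.0387
F_a = (F_max−F_min)/2 = 216.5 N; F_m = (F_max+F_min)/2 = 481.5 N
τ_a = K_W·8F_aD/(πd³) = 1.1105 × 49.452 = 54.919 MPa
τ_m = K_s·8F_mD/(πd³) = 1.0387 × 109.98 = 114.24 MPa
Soderberg: 1/n_f = τ_a/S_se + τ_m/S_sy = 54.919/185 + 114.24/324 = 0.29686 + 0.35259 = 0.64945
n_f = 1/0.64945 = 1.54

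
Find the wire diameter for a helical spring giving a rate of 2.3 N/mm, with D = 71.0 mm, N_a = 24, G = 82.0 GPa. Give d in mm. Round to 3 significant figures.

6.63 mm

d = (8D³N_a·k / G)^(1/4) = (8·71.0³·24·2.3 / (82.0×10³))^0.25
  = (1927.5)^0.25 = 6.6259 mm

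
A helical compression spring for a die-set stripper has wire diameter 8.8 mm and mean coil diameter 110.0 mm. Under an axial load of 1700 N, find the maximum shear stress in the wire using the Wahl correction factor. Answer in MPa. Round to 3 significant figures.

779 MPa

Spring index C = D/d = 110.0/8.8 = 12.5000
K_W = (4C−1)/(4C−4) + 0.615/C = 49.000/46.000 + 0.0492 = 1.1144
τ₀ = 8FD/(πd³) = 8·1700·110.0/(π·8.8³) = 1.496e+06/2140.9 = 698.77 MPa
τ_max = K·τ₀ = 1.1144 × 698.77 = 778.72 MPa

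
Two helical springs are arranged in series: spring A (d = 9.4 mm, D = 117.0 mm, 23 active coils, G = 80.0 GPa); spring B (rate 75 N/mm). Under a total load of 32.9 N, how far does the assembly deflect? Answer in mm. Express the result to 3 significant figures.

16.0 mm

k_A = Gd⁴/(8D³N_a) = (80.0×10³)(9.4⁴)/(8·117.0³·23) = 2.1195 N/mm
Series: 1/k_eq = 1/2.1195 + 1/75 = 0.48515; k_eq = 2.0612 N/mm
δ = F/k_eq = 32.9/2.0612 = 15.961 mm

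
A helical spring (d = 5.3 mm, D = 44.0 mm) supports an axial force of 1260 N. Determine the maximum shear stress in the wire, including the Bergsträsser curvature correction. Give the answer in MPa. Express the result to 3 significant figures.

Spring index C = D/d = 44.0/5.3 = 8.3019
K_B = (4C+2)/(4C−3) = 35.208/30.208 = 1.1655
τ₀ = 8FD/(πd³) = 8·1260·44.0/(π·5.3³) = 443520/467.71 = 948.28 MPa
τ_max = K·τ₀ = 1.1655 × 948.28 = 1105.2 MPa

1110 MPa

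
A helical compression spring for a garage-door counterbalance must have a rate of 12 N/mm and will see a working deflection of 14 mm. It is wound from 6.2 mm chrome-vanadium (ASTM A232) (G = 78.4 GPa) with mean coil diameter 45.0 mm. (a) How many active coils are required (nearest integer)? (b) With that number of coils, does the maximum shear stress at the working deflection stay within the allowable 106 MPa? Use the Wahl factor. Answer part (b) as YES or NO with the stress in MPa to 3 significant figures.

(a) 13 coils; (b) YES, τ_max = 99.1 MPa

N_a = Gd⁴/(8D³k) = (78.4×10³)(6.2⁴)/(8·45.0³·12) = 13.24 → N_a = 13
Actual rate k = Gd⁴/(8D³·13) = 12.224 N/mm
Working load F = kδ = 12.224·14 = 171.14 N
C = 45.0/6.2 = 7.2581; K_W = (4C−1)/(4C−4)+0.615/C = 1.2046
τ_max = K_W·8FD/(πd³) = 1.2046·82.284 = 99.118 MPa
τ_max ≤ 106 MPa → acceptable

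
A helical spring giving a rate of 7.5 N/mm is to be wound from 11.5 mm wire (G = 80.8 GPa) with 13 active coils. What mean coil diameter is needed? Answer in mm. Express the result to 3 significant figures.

D = (Gd⁴/(8N_a·k))^(1/3) = (80.8×10³·11.5⁴/(8·13·7.5))^(1/3)
  = (1.81179e+06)^(1/3) = 121.9091 mm

122 mm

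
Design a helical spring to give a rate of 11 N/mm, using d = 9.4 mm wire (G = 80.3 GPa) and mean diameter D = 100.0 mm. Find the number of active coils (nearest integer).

N_a = Gd⁴/(8D³k) = (80.3×10³ × 9.4⁴)/(8 × 100.0³ × 11)
    = 6.26941e+08 / 8.8e+07 = 7.124 → 7 coils

7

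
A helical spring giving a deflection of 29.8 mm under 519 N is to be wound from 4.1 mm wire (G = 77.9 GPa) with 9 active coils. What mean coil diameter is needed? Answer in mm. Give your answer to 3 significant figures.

Required rate k = F/δ = 519/29.8 = 17.416 N/mm
D = (Gd⁴/(8N_a·k))^(1/3) = (77.9×10³·4.1⁴/(8·9·17.416))^(1/3)
  = (17554.5)^(1/3) = 25.9894 mm

26.0 mm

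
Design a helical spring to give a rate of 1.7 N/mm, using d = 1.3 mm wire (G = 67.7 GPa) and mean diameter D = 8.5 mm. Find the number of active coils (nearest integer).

23

N_a = Gd⁴/(8D³k) = (67.7×10³ × 1.3⁴)/(8 × 8.5³ × 1.7)
    = 193358 / 8352.1 = 23.15 → 23 coils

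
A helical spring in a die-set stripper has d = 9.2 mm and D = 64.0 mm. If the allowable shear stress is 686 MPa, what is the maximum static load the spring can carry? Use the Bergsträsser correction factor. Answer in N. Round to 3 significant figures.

C = D/d = 64.0/9.2 = 6.9565
K_B = (4C+2)/(4C−3) = 29.826/24.826 = 1.2014
τ_max = K·8FD/(πd³) → F_max = τ_allow·πd³/(8DK)
F_max = 686·π·9.2³/(8·64.0·1.2014) = 1.6782e+06/615.12 = 2728.2 N

2730 N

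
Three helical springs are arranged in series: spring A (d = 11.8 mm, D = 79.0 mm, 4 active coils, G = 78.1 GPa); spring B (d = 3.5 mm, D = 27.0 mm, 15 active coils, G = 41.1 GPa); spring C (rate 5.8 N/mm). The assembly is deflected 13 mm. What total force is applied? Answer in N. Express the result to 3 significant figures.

k_A = Gd⁴/(8D³N_a) = (78.1×10³)(11.8⁴)/(8·79.0³·4) = 95.973 N/mm
k_B = Gd⁴/(8D³N_a) = (41.1×10³)(3.5⁴)/(8·27.0³·15) = 2.6112 N/mm
Series: 1/k_eq = 1/95.973 + 1/2.6112 + 1/5.8 = 0.5658; k_eq = 1.7674 N/mm
F = k_eq·δ = 1.7674·13 = 22.976 N

23.0 N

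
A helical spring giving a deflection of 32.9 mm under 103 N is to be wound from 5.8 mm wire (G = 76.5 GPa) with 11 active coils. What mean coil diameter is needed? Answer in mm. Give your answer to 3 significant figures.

Required rate k = F/δ = 103/32.9 = 3.1307 N/mm
D = (Gd⁴/(8N_a·k))^(1/3) = (76.5×10³·5.8⁴/(8·11·3.1307))^(1/3)
  = (314231)^(1/3) = 67.9855 mm

68.0 mm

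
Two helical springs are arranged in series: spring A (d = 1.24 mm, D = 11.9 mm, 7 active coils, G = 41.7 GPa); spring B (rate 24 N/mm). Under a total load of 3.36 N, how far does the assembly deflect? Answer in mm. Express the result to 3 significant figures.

3.36 mm

k_A = Gd⁴/(8D³N_a) = (41.7×10³)(1.24⁴)/(8·11.9³·7) = 1.0447 N/mm
Series: 1/k_eq = 1/1.0447 + 1/24 = 0.99887; k_eq = 1.0011 N/mm
δ = F/k_eq = 3.36/1.0011 = 3.3562 mm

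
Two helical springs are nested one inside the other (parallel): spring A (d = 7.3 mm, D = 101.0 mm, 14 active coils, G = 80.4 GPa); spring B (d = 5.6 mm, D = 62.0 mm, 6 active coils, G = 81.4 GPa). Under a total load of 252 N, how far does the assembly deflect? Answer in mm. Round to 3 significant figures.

k_A = Gd⁴/(8D³N_a) = (80.4×10³)(7.3⁴)/(8·101.0³·14) = 1.9786 N/mm
k_B = Gd⁴/(8D³N_a) = (81.4×10³)(5.6⁴)/(8·62.0³·6) = 6.9978 N/mm
Parallel: k_eq = 1.9786 + 6.9978 = 8.9764 N/mm
δ = F/k_eq = 252/8.9764 = 28.074 mm

28.1 mm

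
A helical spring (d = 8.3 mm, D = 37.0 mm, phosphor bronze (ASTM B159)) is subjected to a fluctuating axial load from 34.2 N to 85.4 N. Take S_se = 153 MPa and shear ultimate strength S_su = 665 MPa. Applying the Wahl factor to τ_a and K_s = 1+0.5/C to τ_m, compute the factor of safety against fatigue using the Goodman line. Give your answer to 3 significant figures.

18.6

C = D/d = 37.0/8.3 = 4.4578; K_W = (4C−1)/(4C−4)+0.615/C = 1.3549; K_s = 1+0.5/C = 1.1122
F_a = (F_max−F_min)/2 = 25.6 N; F_m = (F_max+F_min)/2 = 59.8 N
τ_a = K_W·8F_aD/(πd³) = 1.3549 × 4.2184 = 5.7153 MPa
τ_m = K_s·8F_mD/(πd³) = 1.1122 × 9.8539 = 10.959 MPa
Goodman: 1/n_f = τ_a/S_se + τ_m/S_su = 5.7153/153 + 10.959/665 = 0.03736 + 0.01648 = 0.053835
n_f = 1/0.053835 = 18.58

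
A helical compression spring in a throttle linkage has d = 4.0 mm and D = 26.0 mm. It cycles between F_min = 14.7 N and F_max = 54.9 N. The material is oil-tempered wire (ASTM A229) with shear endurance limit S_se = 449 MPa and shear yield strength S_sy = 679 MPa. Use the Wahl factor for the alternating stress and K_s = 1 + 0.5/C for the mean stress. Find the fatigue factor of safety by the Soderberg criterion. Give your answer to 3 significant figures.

8.76

C = D/d = 26.0/4.0 = 6.5000; K_W = (4C−1)/(4C−4)+0.615/C = 1.2310; K_s = 1+0.5/C = 1.0769
F_a = (F_max−F_min)/2 = 20.1 N; F_m = (F_max+F_min)/2 = 34.8 N
τ_a = K_W·8F_aD/(πd³) = 1.2310 × 20.794 = 25.596 MPa
τ_m = K_s·8F_mD/(πd³) = 1.0769 × 36.001 = 38.77 MPa
Soderberg: 1/n_f = τ_a/S_se + τ_m/S_sy = 25.596/449 + 38.77/679 = 0.05701 + 0.05710 = 0.11411
n_f = 1/0.11411 = 8.764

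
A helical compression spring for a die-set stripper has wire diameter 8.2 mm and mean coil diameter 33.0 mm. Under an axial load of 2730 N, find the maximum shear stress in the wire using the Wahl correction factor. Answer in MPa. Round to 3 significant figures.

583 MPa

Spring index C = D/d = 33.0/8.2 = 4.0244
K_W = (4C−1)/(4C−4) + 0.615/C = 15.098/12.098 + 0.1528 = 1.4008
τ₀ = 8FD/(πd³) = 8·2730·33.0/(π·8.2³) = 720720/1732.2 = 416.08 MPa
τ_max = K·τ₀ = 1.4008 × 416.08 = 582.84 MPa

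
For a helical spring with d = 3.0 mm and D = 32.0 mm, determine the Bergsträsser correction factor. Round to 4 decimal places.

C = D/d = 32.0/3.0 = 10.6667
K_B = (4C+2)/(4C−3) = 44.667/39.667 = 1.1261

1.1261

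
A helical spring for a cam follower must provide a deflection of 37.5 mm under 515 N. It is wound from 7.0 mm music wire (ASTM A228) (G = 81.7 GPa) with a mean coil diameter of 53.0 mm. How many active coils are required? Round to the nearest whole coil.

12

Required rate k = F/δ = 515/37.5 = 13.733 N/mm
N_a = Gd⁴/(8D³k) = (81.7×10³ × 7.0⁴)/(8 × 53.0³ × 13.733)
    = 1.96162e+08 / 1.63566e+07 = 11.99 → 12 coils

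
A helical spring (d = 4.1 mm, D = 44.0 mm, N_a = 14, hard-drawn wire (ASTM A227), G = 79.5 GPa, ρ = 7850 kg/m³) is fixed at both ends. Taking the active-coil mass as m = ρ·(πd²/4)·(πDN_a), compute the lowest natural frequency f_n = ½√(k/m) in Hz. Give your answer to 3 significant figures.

54.2 Hz

k = Gd⁴/(8D³N_a) = (79.5×10³)(4.1⁴)/(8·44.0³·14) = 2.3547 N/mm = 2354.7 N/m
Wire length L = πDN_a = π·44.0·14 = 1935.2 mm
m = ρ·(πd²/4)·L = 7850 × 13.203×10⁻⁶ m² × 1.9352 m = 0.20057 kg
f_n = ½√(k/m) = 0.5·√(2354.7/0.20057) = 0.5·√(11740) = 54.176 Hz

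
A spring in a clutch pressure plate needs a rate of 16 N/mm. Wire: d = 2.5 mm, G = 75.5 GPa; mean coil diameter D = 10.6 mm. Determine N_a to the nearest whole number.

N_a = Gd⁴/(8D³k) = (75.5×10³ × 2.5⁴)/(8 × 10.6³ × 16)
    = 2.94922e+06 / 152450 = 19.35 → 19 coils

19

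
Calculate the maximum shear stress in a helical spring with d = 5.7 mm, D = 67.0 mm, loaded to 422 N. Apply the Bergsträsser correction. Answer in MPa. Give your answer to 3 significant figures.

Spring index C = D/d = 67.0/5.7 = 11.7544
K_B = (4C+2)/(4C−3) = 49.018/44.018 = 1.1136
τ₀ = 8FD/(πd³) = 8·422·67.0/(π·5.7³) = 226192/581.8 = 388.78 MPa
τ_max = K·τ₀ = 1.1136 × 388.78 = 432.94 MPa

433 MPa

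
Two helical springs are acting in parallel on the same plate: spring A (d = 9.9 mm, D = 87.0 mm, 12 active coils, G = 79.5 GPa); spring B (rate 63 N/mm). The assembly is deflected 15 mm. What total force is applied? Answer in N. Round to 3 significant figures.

k_A = Gd⁴/(8D³N_a) = (79.5×10³)(9.9⁴)/(8·87.0³·12) = 12.08 N/mm
Parallel: k_eq = 12.08 + 63 = 75.08 N/mm
F = k_eq·δ = 75.08·15 = 1126.2 N

1130 N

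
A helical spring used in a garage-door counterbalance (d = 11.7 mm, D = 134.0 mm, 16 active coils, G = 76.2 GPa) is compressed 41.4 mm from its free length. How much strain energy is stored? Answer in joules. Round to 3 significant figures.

k = Gd⁴/(8D³N_a) = (76.2×10³)(11.7⁴)/(8·134.0³·16) = 4.6363 N/mm
U = ½kδ² = 0.5 × 4.6363 × 41.4² = 3973.2 N·mm = 3.9732 J

3.97 J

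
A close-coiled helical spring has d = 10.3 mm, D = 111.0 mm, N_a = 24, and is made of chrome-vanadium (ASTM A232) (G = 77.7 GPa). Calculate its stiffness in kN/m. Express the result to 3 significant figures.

3.33 kN/m

k = Gd⁴/(8D³N_a) = (77.7×10³ × 10.3⁴) / (8 × 111.0³ × 24)
  = 8.7452e+08 / 2.62585e+08 = 3.3304 N/mm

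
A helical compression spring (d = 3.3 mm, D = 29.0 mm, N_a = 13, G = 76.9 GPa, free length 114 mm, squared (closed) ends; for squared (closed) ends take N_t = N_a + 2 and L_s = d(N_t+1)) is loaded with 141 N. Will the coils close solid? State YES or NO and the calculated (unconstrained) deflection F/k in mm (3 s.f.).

NO, δ = 39.2 mm

k = Gd⁴/(8D³N_a) = (76.9×10³)(3.3⁴)/(8·29.0³·13) = 3.5955 N/mm
N_t = 15; L_s = 3.3·16 = 52.8 mm; δ_solid = L₀ − L_s = 114 − 52.8 = 61.2 mm
δ = F/k = 141/3.5955 = 39.216 mm
δ < δ_solid → spring does not go solid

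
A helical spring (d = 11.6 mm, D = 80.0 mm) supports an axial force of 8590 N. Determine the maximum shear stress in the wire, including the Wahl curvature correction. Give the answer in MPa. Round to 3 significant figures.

1360 MPa

Spring index C = D/d = 80.0/11.6 = 6.8966
K_W = (4C−1)/(4C−4) + 0.615/C = 26.586/23.586 + 0.0892 = 1.2164
τ₀ = 8FD/(πd³) = 8·8590·80.0/(π·11.6³) = 5.4976e+06/4903.7 = 1121.1 MPa
τ_max = K·τ₀ = 1.2164 × 1121.1 = 1363.7 MPa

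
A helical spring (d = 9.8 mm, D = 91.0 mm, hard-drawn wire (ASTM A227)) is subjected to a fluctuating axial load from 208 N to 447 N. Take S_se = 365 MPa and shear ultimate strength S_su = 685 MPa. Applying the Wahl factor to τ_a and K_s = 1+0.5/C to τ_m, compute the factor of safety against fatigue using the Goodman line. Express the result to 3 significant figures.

C = D/d = 91.0/9.8 = 9.2857; K_W = (4C−1)/(4C−4)+0.615/C = 1.1567; K_s = 1+0.5/C = 1.0538
F_a = (F_max−F_min)/2 = 119.5 N; F_m = (F_max+F_min)/2 = 327.5 N
τ_a = K_W·8F_aD/(πd³) = 1.1567 × 29.422 = 34.034 MPa
τ_m = K_s·8F_mD/(πd³) = 1.0538 × 80.633 = 84.975 MPa
Goodman: 1/n_f = τ_a/S_se + τ_m/S_su = 34.034/365 + 84.975/685 = 0.09324 + 0.12405 = 0.21729
n_f = 1/0.21729 = 4.602

4.60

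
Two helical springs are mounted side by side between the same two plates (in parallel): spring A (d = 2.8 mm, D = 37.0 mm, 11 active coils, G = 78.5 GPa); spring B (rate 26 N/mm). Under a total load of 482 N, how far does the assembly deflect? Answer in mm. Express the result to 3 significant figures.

k_A = Gd⁴/(8D³N_a) = (78.5×10³)(2.8⁴)/(8·37.0³·11) = 1.0825 N/mm
Parallel: k_eq = 1.0825 + 26 = 27.082 N/mm
δ = F/k_eq = 482/27.082 = 17.797 mm

17.8 mm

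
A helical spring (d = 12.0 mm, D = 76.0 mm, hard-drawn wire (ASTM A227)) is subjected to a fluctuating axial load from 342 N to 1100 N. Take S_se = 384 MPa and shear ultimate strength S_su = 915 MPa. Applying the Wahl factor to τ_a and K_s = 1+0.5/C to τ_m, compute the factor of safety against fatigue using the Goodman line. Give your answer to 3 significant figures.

4.31

C = D/d = 76.0/12.0 = 6.3333; K_W = (4C−1)/(4C−4)+0.615/C = 1.2377; K_s = 1+0.5/C = 1.0789
F_a = (F_max−F_min)/2 = 379 N; F_m = (F_max+F_min)/2 = 721 N
τ_a = K_W·8F_aD/(πd³) = 1.2377 × 42.447 = 52.538 MPa
τ_m = K_s·8F_mD/(πd³) = 1.0789 × 80.751 = 87.126 MPa
Goodman: 1/n_f = τ_a/S_se + τ_m/S_su = 52.538/384 + 87.126/915 = 0.13682 + 0.09522 = 0.23204
n_f = 1/0.23204 = 4.31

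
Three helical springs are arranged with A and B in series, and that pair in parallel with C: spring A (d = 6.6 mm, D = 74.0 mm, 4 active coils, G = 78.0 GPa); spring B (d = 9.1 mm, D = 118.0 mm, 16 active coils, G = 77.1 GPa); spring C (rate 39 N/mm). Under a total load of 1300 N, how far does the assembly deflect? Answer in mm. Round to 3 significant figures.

k_A = Gd⁴/(8D³N_a) = (78.0×10³)(6.6⁴)/(8·74.0³·4) = 11.414 N/mm
k_B = Gd⁴/(8D³N_a) = (77.1×10³)(9.1⁴)/(8·118.0³·16) = 2.514 N/mm
Springs A,B series: k_AB = 1/(1/11.414+1/2.514) = 2.0602 N/mm; parallel with C: k_eq = 2.0602+39 = 41.06 N/mm
δ = F/k_eq = 1300/41.06 = 31.661 mm

31.7 mm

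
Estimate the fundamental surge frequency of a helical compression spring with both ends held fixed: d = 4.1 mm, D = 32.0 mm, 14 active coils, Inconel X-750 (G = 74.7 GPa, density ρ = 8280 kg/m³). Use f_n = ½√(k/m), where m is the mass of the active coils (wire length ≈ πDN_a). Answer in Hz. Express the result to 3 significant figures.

96.7 Hz

k = Gd⁴/(8D³N_a) = (74.7×10³)(4.1⁴)/(8·32.0³·14) = 5.7516 N/mm = 5751.6 N/m
Wire length L = πDN_a = π·32.0·14 = 1407.4 mm
m = ρ·(πd²/4)·L = 8280 × 13.203×10⁻⁶ m² × 1.4074 m = 0.15386 kg
f_n = ½√(k/m) = 0.5·√(5751.6/0.15386) = 0.5·√(37383) = 96.673 Hz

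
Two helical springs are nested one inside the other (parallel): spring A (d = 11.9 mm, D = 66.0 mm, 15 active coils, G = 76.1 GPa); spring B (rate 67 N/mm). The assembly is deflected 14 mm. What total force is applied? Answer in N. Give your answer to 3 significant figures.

1560 N

k_A = Gd⁴/(8D³N_a) = (76.1×10³)(11.9⁴)/(8·66.0³·15) = 44.234 N/mm
Parallel: k_eq = 44.234 + 67 = 111.23 N/mm
F = k_eq·δ = 111.23·14 = 1557.3 N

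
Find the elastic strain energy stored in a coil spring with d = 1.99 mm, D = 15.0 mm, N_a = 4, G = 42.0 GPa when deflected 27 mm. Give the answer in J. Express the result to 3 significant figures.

k = Gd⁴/(8D³N_a) = (42.0×10³)(1.99⁴)/(8·15.0³·4) = 6.0987 N/mm
U = ½kδ² = 0.5 × 6.0987 × 27² = 2223 N·mm = 2.223 J

2.22 J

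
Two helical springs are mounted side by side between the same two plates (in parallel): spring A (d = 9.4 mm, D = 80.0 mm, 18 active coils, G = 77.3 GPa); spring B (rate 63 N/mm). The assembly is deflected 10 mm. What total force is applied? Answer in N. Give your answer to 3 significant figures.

k_A = Gd⁴/(8D³N_a) = (77.3×10³)(9.4⁴)/(8·80.0³·18) = 8.1857 N/mm
Parallel: k_eq = 8.1857 + 63 = 71.186 N/mm
F = k_eq·δ = 71.186·10 = 711.86 N

712 N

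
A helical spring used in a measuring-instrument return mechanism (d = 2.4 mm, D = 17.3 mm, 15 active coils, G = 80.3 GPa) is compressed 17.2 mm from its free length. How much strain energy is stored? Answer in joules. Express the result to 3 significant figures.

k = Gd⁴/(8D³N_a) = (80.3×10³)(2.4⁴)/(8·17.3³·15) = 4.2879 N/mm
U = ½kδ² = 0.5 × 4.2879 × 17.2² = 634.26 N·mm = 0.63426 J

0.634 J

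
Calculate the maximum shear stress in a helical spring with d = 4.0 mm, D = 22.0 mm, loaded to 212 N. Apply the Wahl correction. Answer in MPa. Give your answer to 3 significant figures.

Spring index C = D/d = 22.0/4.0 = 5.5000
K_W = (4C−1)/(4C−4) + 0.615/C = 21.000/18.000 + 0.1118 = 1.2785
τ₀ = 8FD/(πd³) = 8·212·22.0/(π·4.0³) = 37312/201.06 = 185.57 MPa
τ_max = K·τ₀ = 1.2785 × 185.57 = 237.25 MPa

237 MPa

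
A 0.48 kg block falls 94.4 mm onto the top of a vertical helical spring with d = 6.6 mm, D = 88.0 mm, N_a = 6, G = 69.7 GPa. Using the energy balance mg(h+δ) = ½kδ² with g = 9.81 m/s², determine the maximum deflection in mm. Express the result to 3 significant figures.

16.0 mm

k = Gd⁴/(8D³N_a) = (69.7×10³)(6.6⁴)/(8·88.0³·6) = 4.0431 N/mm
W = mg = 0.48 × 9.81 = 4.7088 N
½kδ² − Wδ − Wh = 0 → δ = (W + √(W² + 2kWh))/k
δ = (4.7088 + √(22.173 + 3594.44))/4.0431 = (4.7088 + 60.138)/4.0431 = 16.039 mm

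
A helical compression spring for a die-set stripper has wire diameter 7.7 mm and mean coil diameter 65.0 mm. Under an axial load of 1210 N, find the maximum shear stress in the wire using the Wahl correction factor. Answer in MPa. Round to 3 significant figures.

515 MPa

Spring index C = D/d = 65.0/7.7 = 8.4416
K_W = (4C−1)/(4C−4) + 0.615/C = 32.766/29.766 + 0.0729 = 1.1736
τ₀ = 8FD/(πd³) = 8·1210·65.0/(π·7.7³) = 629200/1434.2 = 438.7 MPa
τ_max = K·τ₀ = 1.1736 × 438.7 = 514.87 MPa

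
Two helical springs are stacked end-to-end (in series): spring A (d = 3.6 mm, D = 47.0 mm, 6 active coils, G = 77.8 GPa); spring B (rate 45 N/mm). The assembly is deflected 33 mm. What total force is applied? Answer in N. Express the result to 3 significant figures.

k_A = Gd⁴/(8D³N_a) = (77.8×10³)(3.6⁴)/(8·47.0³·6) = 2.6221 N/mm
Series: 1/k_eq = 1/2.6221 + 1/45 = 0.40359; k_eq = 2.4778 N/mm
F = k_eq·δ = 2.4778·33 = 81.766 N

81.8 N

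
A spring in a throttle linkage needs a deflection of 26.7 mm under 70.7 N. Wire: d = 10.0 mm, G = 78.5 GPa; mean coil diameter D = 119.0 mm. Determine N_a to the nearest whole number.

Required rate k = F/δ = 70.7/26.7 = 2.6479 N/mm
N_a = Gd⁴/(8D³k) = (78.5×10³ × 10.0⁴)/(8 × 119.0³ × 2.6479)
    = 7.85e+08 / 3.56976e+07 = 21.99 → 22 coils

22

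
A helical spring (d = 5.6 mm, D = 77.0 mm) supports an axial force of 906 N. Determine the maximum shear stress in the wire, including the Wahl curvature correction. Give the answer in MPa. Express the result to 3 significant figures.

1120 MPa

Spring index C = D/d = 77.0/5.6 = 13.7500
K_W = (4C−1)/(4C−4) + 0.615/C = 54.000/51.000 + 0.0447 = 1.1036
τ₀ = 8FD/(πd³) = 8·906·77.0/(π·5.6³) = 558096/551.71 = 1011.6 MPa
τ_max = K·τ₀ = 1.1036 × 1011.6 = 1116.3 MPa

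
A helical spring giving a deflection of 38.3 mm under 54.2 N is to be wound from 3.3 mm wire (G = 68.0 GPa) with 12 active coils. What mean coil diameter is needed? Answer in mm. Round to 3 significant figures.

Required rate k = F/δ = 54.2/38.3 = 1.4151 N/mm
D = (Gd⁴/(8N_a·k))^(1/3) = (68.0×10³·3.3⁴/(8·12·1.4151))^(1/3)
  = (59359.9)^(1/3) = 39.0090 mm

39.0 mm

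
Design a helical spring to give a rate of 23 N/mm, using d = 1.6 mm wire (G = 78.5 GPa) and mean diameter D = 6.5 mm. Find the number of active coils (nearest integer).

N_a = Gd⁴/(8D³k) = (78.5×10³ × 1.6⁴)/(8 × 6.5³ × 23)
    = 514458 / 50531 = 10.18 → 10 coils

10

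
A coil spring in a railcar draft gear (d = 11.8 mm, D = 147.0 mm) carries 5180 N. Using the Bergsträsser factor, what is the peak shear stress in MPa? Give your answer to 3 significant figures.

1310 MPa

Spring index C = D/d = 147.0/11.8 = 12.4576
K_B = (4C+2)/(4C−3) = 51.831/46.831 = 1.1068
τ₀ = 8FD/(πd³) = 8·5180·147.0/(π·11.8³) = 6.09168e+06/5161.7 = 1180.2 MPa
τ_max = K·τ₀ = 1.1068 × 1180.2 = 1306.2 MPa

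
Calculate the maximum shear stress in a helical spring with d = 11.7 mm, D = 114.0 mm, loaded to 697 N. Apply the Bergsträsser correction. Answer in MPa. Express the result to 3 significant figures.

Spring index C = D/d = 114.0/11.7 = 9.7436
K_B = (4C+2)/(4C−3) = 40.974/35.974 = 1.1390
τ₀ = 8FD/(πd³) = 8·697·114.0/(π·11.7³) = 635664/5031.6 = 126.33 MPa
τ_max = K·τ₀ = 1.1390 × 126.33 = 143.89 MPa

144 MPa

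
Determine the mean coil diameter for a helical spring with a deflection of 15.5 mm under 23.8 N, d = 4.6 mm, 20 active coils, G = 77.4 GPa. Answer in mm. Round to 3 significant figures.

52.1 mm

Required rate k = F/δ = 23.8/15.5 = 1.5355 N/mm
D = (Gd⁴/(8N_a·k))^(1/3) = (77.4×10³·4.6⁴/(8·20·1.5355))^(1/3)
  = (141061)^(1/3) = 52.0558 mm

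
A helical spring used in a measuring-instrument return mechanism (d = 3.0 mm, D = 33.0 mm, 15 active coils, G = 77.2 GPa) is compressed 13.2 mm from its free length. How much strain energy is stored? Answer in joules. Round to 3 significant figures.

k = Gd⁴/(8D³N_a) = (77.2×10³)(3.0⁴)/(8·33.0³·15) = 1.45 N/mm
U = ½kδ² = 0.5 × 1.45 × 13.2² = 126.33 N·mm = 0.12633 J

0.126 J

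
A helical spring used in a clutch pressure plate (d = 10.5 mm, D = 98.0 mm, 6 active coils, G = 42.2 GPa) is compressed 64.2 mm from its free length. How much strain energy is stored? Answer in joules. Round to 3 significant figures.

k = Gd⁴/(8D³N_a) = (42.2×10³)(10.5⁴)/(8·98.0³·6) = 11.354 N/mm
U = ½kδ² = 0.5 × 11.354 × 64.2² = 23399 N·mm = 23.399 J

23.4 J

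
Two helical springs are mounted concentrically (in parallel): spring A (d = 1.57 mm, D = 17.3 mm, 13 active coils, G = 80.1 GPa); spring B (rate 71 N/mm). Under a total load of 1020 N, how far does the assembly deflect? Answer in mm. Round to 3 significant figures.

14.2 mm

k_A = Gd⁴/(8D³N_a) = (80.1×10³)(1.57⁴)/(8·17.3³·13) = 0.90377 N/mm
Parallel: k_eq = 0.90377 + 71 = 71.904 N/mm
δ = F/k_eq = 1020/71.904 = 14.186 mm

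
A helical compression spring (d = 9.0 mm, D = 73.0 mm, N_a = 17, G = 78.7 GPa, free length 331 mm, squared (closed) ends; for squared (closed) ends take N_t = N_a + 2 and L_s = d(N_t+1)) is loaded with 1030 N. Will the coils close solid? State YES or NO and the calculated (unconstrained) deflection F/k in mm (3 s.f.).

NO, δ = 106 mm

k = Gd⁴/(8D³N_a) = (78.7×10³)(9.0⁴)/(8·73.0³·17) = 9.7597 N/mm
N_t = 19; L_s = 9.0·20 = 180 mm; δ_solid = L₀ − L_s = 331 − 180 = 151 mm
δ = F/k = 1030/9.7597 = 105.54 mm
δ < δ_solid → spring does not go solid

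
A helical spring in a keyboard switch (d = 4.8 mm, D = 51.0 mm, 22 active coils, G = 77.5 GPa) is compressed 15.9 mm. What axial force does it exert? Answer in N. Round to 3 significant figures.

k = Gd⁴/(8D³N_a) = (77.5×10³)(4.8⁴)/(8·51.0³·22) = 1.7622 N/mm
F = k·δ = 1.7622 × 15.9 = 28.018 N

28.0 N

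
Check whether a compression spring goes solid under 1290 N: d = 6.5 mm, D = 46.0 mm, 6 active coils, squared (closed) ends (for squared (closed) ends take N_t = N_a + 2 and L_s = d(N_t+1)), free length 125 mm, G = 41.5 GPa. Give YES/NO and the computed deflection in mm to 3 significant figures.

YES, δ = 81.4 mm

k = Gd⁴/(8D³N_a) = (41.5×10³)(6.5⁴)/(8·46.0³·6) = 15.856 N/mm
N_t = 8; L_s = 6.5·9 = 58.5 mm; δ_solid = L₀ − L_s = 125 − 58.5 = 66.5 mm
δ = F/k = 1290/15.856 = 81.358 mm
δ ≥ δ_solid → spring goes solid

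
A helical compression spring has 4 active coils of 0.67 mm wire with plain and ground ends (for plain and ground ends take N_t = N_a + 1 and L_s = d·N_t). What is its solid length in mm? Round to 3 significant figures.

plain and ground ends: N_t = N_a + 1 = 4 + 1 = 5
L_s = d·N_t = 0.67 × 5 = 3.35 mm

3.35 mm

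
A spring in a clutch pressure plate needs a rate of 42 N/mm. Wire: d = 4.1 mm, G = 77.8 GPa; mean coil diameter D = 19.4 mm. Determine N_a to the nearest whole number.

9

N_a = Gd⁴/(8D³k) = (77.8×10³ × 4.1⁴)/(8 × 19.4³ × 42)
    = 2.19844e+07 / 2.45327e+06 = 8.961 → 9 coils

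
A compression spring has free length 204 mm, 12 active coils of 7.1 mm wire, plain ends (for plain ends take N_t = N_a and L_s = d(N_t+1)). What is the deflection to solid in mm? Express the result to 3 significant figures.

112 mm

N_t = 12; L_s = 7.1·13 = 92.3 mm
δ_solid = L₀ − L_s = 204 − 92.3 = 111.7 mm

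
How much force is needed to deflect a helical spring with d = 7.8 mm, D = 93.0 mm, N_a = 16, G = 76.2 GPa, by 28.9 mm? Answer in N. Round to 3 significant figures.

79.2 N

k = Gd⁴/(8D³N_a) = (76.2×10³)(7.8⁴)/(8·93.0³·16) = 2.7395 N/mm
F = k·δ = 2.7395 × 28.9 = 79.172 N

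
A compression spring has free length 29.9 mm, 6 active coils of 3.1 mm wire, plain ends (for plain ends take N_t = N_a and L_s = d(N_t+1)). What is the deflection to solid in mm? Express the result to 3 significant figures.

N_t = 6; L_s = 3.1·7 = 21.7 mm
δ_solid = L₀ − L_s = 29.9 − 21.7 = 8.2 mm

8.20 mm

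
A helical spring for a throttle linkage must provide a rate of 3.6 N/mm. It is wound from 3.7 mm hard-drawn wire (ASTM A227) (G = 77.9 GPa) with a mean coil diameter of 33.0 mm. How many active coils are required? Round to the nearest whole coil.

14

N_a = Gd⁴/(8D³k) = (77.9×10³ × 3.7⁴)/(8 × 33.0³ × 3.6)
    = 1.45997e+07 / 1.03499e+06 = 14.11 → 14 coils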